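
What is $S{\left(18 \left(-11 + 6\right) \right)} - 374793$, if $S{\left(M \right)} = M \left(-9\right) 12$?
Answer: $-365073$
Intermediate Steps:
$S{\left(M \right)} = - 108 M$ ($S{\left(M \right)} = - 9 M 12 = - 108 M$)
$S{\left(18 \left(-11 + 6\right) \right)} - 374793 = - 108 \cdot 18 \left(-11 + 6\right) - 374793 = - 108 \cdot 18 \left(-5\right) - 374793 = \left(-108\right) \left(-90\right) - 374793 = 9720 - 374793 = -365073$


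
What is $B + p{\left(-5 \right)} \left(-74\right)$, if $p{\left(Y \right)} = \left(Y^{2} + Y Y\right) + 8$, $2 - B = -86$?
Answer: $-4204$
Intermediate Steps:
$B = 88$ ($B = 2 - -86 = 2 + 86 = 88$)
$p{\left(Y \right)} = 8 + 2 Y^{2}$ ($p{\left(Y \right)} = \left(Y^{2} + Y^{2}\right) + 8 = 2 Y^{2} + 8 = 8 + 2 Y^{2}$)
$B + p{\left(-5 \right)} \left(-74\right) = 88 + \left(8 + 2 \left(-5\right)^{2}\right) \left(-74\right) = 88 + \left(8 + 2 \cdot 25\right) \left(-74\right) = 88 + \left(8 + 50\right) \left(-74\right) = 88 + 58 \left(-74\right) = 88 - 4292 = -4204$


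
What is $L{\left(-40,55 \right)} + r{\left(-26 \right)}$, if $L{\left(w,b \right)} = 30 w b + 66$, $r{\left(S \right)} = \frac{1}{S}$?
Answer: $- \frac{1714285}{26} \approx -65934.0$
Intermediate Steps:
$L{\left(w,b \right)} = 66 + 30 b w$ ($L{\left(w,b \right)} = 30 b w + 66 = 66 + 30 b w$)
$L{\left(-40,55 \right)} + r{\left(-26 \right)} = \left(66 + 30 \cdot 55 \left(-40\right)\right) + \frac{1}{-26} = \left(66 - 66000\right) - \frac{1}{26} = -65934 - \frac{1}{26} = - \frac{1714285}{26}$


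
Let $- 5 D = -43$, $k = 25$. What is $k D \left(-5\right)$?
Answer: $-1075$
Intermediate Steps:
$D = \frac{43}{5}$ ($D = \left(- \frac{1}{5}\right) \left(-43\right) = \frac{43}{5} \approx 8.6$)
$k D \left(-5\right) = 25 \cdot \frac{43}{5} \left(-5\right) = 215 \left(-5\right) = -1075$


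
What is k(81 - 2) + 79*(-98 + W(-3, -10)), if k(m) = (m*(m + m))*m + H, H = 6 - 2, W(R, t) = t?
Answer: 977550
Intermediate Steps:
H = 4
k(m) = 4 + 2*m³ (k(m) = (m*(m + m))*m + 4 = (m*(2*m))*m + 4 = (2*m²)*m + 4 = 2*m³ + 4 = 4 + 2*m³)
k(81 - 2) + 79*(-98 + W(-3, -10)) = (4 + 2*(81 - 2)³) + 79*(-98 - 10) = (4 + 2*79³) + 79*(-108) = (4 + 2*493039) - 8532 = (4 + 986078) - 8532 = 986082 - 8532 = 977550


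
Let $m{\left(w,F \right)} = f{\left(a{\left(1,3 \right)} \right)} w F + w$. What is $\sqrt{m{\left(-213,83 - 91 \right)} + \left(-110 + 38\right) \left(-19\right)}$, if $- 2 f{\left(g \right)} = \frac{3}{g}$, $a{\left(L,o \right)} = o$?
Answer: $\sqrt{303} \approx 17.407$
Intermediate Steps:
$f{\left(g \right)} = - \frac{3}{2 g}$ ($f{\left(g \right)} = - \frac{3 \frac{1}{g}}{2} = - \frac{3}{2 g}$)
$m{\left(w,F \right)} = w - \frac{F w}{2}$ ($m{\left(w,F \right)} = - \frac{3}{2 \cdot 3} w F + w = \left(- \frac{3}{2}\right) \frac{1}{3} w F + w = - \frac{w}{2} F + w = - \frac{F w}{2} + w = w - \frac{F w}{2}$)
$\sqrt{m{\left(-213,83 - 91 \right)} + \left(-110 + 38\right) \left(-19\right)} = \sqrt{\frac{1}{2} \left(-213\right) \left(2 - \left(83 - 91\right)\right) + \left(-110 + 38\right) \left(-19\right)} = \sqrt{\frac{1}{2} \left(-213\right) \left(2 - -8\right) - -1368} = \sqrt{\frac{1}{2} \left(-213\right) \left(2 + 8\right) + 1368} = \sqrt{\frac{1}{2} \left(-213\right) 10 + 1368} = \sqrt{-1065 + 1368} = \sqrt{303}$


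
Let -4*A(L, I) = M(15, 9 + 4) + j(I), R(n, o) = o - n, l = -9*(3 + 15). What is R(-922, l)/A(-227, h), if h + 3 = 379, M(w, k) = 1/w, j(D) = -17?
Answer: 22800/127 ≈ 179.53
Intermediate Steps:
l = -162 (l = -9*18 = -162)
h = 376 (h = -3 + 379 = 376)
A(L, I) = 127/30 (A(L, I) = -(1/15 - 17)/4 = -¼*(-254/15) = 127/30)
R(-922, l)/A(-227, h) = (-162 - 1*(-922))/(127/30) = (-162 + 922)*(30/127) = 760*(30/127) = 22800/127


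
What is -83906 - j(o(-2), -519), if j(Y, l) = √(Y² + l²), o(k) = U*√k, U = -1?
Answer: -83906 - √269359 ≈ -84425.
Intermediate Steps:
o(k) = -√k
-83906 - j(o(-2), -519) = -83906 - √((-√(-2))² + (-519)²) = -83906 - √((-I*√2)² + 269361) = -83906 - √(-2 + 269361) = -83906 - √269359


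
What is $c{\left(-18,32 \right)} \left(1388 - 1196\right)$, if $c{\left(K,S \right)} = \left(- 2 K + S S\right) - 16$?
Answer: $200448$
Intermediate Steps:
$c{\left(K,S \right)} = -16 + S^{2} - 2 K$ ($c{\left(K,S \right)} = \left(- 2 K + S^{2}\right) - 16 = \left(S^{2} - 2 K\right) - 16 = -16 + S^{2} - 2 K$)
$c{\left(-18,32 \right)} \left(1388 - 1196\right) = \left(-16 + 32^{2} - -36\right) \left(1388 - 1196\right) = \left(-16 + 1024 + 36\right) 192 = 1044 \cdot 192 = 200448$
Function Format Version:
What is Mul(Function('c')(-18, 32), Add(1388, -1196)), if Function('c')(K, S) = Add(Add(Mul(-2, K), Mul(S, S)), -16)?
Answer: 200448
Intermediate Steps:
Function('c')(K, S) = Add(-16, Pow(S, 2), Mul(-2, K)) (Function('c')(K, S) = Add(Add(Mul(-2, K), Pow(S, 2)), -16) = Add(Add(Pow(S, 2), Mul(-2, K)), -16) = Add(-16, Pow(S, 2), Mul(-2, K)))
Mul(Function('c')(-18, 32), Add(1388, -1196)) = Mul(Add(-16, Pow(32, 2), Mul(-2, -18)), Add(1388, -1196)) = Mul(Add(-16, 1024, 36), 192) = Mul(1044, 192) = 200448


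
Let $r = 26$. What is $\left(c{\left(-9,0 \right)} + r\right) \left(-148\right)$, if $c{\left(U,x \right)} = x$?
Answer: $-3848$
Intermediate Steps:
$\left(c{\left(-9,0 \right)} + r\right) \left(-148\right) = \left(0 + 26\right) \left(-148\right) = 26 \left(-148\right) = -3848$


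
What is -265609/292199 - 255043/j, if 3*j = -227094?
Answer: 54417239475/22118879902 ≈ 2.4602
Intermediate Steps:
j = -75698 (j = (⅓)*(-227094) = -75698)
-265609/292199 - 255043/j = -265609/292199 - 255043/(-75698) = -265609*1/292199 - 255043*(-1/75698) = -265609/292199 + 255043/75698 = 54417239475/22118879902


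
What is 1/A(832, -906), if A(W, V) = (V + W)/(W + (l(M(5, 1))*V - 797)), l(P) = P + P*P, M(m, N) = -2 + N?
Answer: -35/74 ≈ -0.47297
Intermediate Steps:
l(P) = P + P²
A(W, V) = (V + W)/(-797 + W) (A(W, V) = (V + W)/(W + (((-2 + 1)*(1 + (-2 + 1)))*V - 797)) = (V + W)/(W + ((-(1 - 1))*V - 797)) = (V + W)/(W + ((-1*0)*V - 797)) = (V + W)/(W + (0*V - 797)) = (V + W)/(W + (0 - 797)) = (V + W)/(W - 797) = (V + W)/(-797 + W))
1/A(832, -906) = 1/((-906 + 832)/(-797 + 832)) = 1/(-74/35) = -35/74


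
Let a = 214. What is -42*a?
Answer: -8988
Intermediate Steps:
-42*a = -42*214 = -8988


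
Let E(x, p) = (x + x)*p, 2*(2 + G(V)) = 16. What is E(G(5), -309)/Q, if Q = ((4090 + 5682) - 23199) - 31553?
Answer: 927/11245 ≈ 0.082437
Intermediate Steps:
G(V) = 6 (G(V) = -2 + (1/2)*16 = -2 + 8 = 6)
E(x, p) = 2*p*x (E(x, p) = (2*x)*p = 2*p*x)
Q = -44980 (Q = (9772 - 23199) - 31553 = -13427 - 31553 = -44980)
E(G(5), -309)/Q = (2*(-309)*6)/(-44980) = -3708*(-1/44980) = 927/11245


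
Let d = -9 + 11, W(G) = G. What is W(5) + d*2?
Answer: 9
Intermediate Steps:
d = 2
W(5) + d*2 = 5 + 2*2 = 5 + 4 = 9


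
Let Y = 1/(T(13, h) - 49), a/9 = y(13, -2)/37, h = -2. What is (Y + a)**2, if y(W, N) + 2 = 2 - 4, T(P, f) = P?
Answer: 1776889/1774224 ≈ 1.0015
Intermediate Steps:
y(W, N) = -4 (y(W, N) = -2 + (2 - 4) = -2 - 2 = -4)
a = -36/37 (a = 9*(-4/37) = -36/37 ≈ -0.97297)
Y = -1/36 (Y = 1/(13 - 49) = 1/(-36) = -1/36 ≈ -0.027778)
(Y + a)**2 = (-1/36 - 36/37)**2 = (-1333/1332)**2 = 1776889/1774224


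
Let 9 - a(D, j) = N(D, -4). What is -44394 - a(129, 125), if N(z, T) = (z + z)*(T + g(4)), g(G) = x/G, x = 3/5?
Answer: -453963/10 ≈ -45396.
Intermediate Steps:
x = ⅗ (x = 3*(⅕) = ⅗ ≈ 0.60000)
g(G) = 3/(5*G)
N(z, T) = 2*z*(3/20 + T) (N(z, T) = (z + z)*(T + (⅗)/4) = (2*z)*(T + (⅗)*(¼)) = (2*z)*(T + 3/20) = (2*z)*(3/20 + T) = 2*z*(3/20 + T))
a(D, j) = 9 + 77*D/10 (a(D, j) = 9 - D*(3 + 20*(-4))/10 = 9 - D*(3 - 80)/10 = 9 - D*(-77)/10 = 9 - (-77)*D/10 = 9 + 77*D/10)
-44394 - a(129, 125) = -44394 - (9 + (77/10)*129) = -44394 - (9 + 9933/10) = -44394 - 1*10023/10 = -44394 - 10023/10 = -453963/10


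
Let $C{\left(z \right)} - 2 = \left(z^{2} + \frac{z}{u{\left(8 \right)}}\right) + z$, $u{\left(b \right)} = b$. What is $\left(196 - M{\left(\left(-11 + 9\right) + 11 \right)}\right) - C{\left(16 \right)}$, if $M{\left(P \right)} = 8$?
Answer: $-88$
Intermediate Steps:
$C{\left(z \right)} = 2 + z^{2} + \frac{9 z}{8}$ ($C{\left(z \right)} = 2 + \left(\left(z^{2} + \frac{z}{8}\right) + z\right) = 2 + \left(z^{2} + \frac{9 z}{8}\right) = 2 + z^{2} + \frac{9 z}{8}$)
$\left(196 - M{\left(\left(-11 + 9\right) + 11 \right)}\right) - C{\left(16 \right)} = \left(196 - 8\right) - \left(2 + 16^{2} + \frac{9}{8} \cdot 16\right) = \left(196 - 8\right) - \left(2 + 256 + 18\right) = 188 - 276 = -88$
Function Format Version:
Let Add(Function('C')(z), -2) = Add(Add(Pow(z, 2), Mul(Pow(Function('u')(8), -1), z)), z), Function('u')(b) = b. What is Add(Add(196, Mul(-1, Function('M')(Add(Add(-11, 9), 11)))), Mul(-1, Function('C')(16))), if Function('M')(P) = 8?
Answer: -88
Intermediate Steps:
Function('C')(z) = Add(2, Pow(z, 2), Mul(Rational(9, 8), z)) (Function('C')(z) = Add(2, Add(Add(Pow(z, 2), Mul(Pow(8, -1), z)), z)) = Add(2, Add(Add(Pow(z, 2), Mul(Rational(1, 8), z)), z)) = Add(2, Add(Pow(z, 2), Mul(Rational(9, 8), z))) = Add(2, Pow(z, 2), Mul(Rational(9, 8), z)))
Add(Add(196, Mul(-1, Function('M')(Add(Add(-11, 9), 11)))), Mul(-1, Function('C')(16))) = Add(Add(196, Mul(-1, 8)), Mul(-1, Add(2, Pow(16, 2), Mul(Rational(9, 8), 16)))) = Add(Add(196, -8), Mul(-1, Add(2, 256, 18))) = Add(188, Mul(-1, 276)) = Add(188, -276) = -88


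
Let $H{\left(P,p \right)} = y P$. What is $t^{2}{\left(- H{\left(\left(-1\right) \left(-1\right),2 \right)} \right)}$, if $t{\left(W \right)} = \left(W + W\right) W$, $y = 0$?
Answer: $0$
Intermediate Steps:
$H{\left(P,p \right)} = 0$ ($H{\left(P,p \right)} = 0 P = 0$)
$t{\left(W \right)} = 2 W^{2}$ ($t{\left(W \right)} = 2 W W = 2 W^{2}$)
$t^{2}{\left(- H{\left(\left(-1\right) \left(-1\right),2 \right)} \right)} = \left(2 \left(\left(-1\right) 0\right)^{2}\right)^{2} = \left(2 \cdot 0^{2}\right)^{2} = \left(2 \cdot 0\right)^{2} = 0^{2} = 0$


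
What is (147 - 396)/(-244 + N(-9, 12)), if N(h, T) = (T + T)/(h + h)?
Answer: 747/736 ≈ 1.0149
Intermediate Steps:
N(h, T) = T/h (N(h, T) = (2*T)/((2*h)) = (2*T)*(1/(2*h)) = T/h)
(147 - 396)/(-244 + N(-9, 12)) = (147 - 396)/(-244 + 12/(-9)) = -249/(-244 + 12*(-⅑)) = -249/(-244 - 4/3) = -249/(-736/3) = -249*(-3/736) = 747/736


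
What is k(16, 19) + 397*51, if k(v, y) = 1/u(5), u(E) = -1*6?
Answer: 121481/6 ≈ 20247.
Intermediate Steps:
u(E) = -6
k(v, y) = -1/6 (k(v, y) = 1/(-6) = -1/6)
k(16, 19) + 397*51 = -1/6 + 397*51 = -1/6 + 20247 = 121481/6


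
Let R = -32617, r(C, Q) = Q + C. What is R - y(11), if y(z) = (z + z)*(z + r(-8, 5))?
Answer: -32793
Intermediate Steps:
r(C, Q) = C + Q
y(z) = 2*z*(-3 + z) (y(z) = (z + z)*(z + (-8 + 5)) = (2*z)*(z - 3) = (2*z)*(-3 + z) = 2*z*(-3 + z))
R - y(11) = -32617 - 2*11*(-3 + 11) = -32617 - 2*11*8 = -32617 - 1*176 = -32617 - 176 = -32793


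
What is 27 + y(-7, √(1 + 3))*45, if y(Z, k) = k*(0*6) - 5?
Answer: -198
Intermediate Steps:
y(Z, k) = -5 (y(Z, k) = k*0 - 5 = 0 - 5 = -5)
27 + y(-7, √(1 + 3))*45 = 27 - 5*45 = 27 - 225 = -198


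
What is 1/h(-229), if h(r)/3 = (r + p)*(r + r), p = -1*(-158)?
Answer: 1/97554 ≈ 1.0251e-5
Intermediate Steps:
p = 158
h(r) = 6*r*(158 + r) (h(r) = 3*((r + 158)*(r + r)) = 3*((158 + r)*(2*r)) = 3*(2*r*(158 + r)) = 6*r*(158 + r))
1/h(-229) = 1/(6*(-229)*(158 - 229)) = 1/(6*(-229)*(-71)) = 1/97554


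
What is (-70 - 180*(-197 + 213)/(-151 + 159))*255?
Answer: -109650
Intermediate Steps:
(-70 - 180*(-197 + 213)/(-151 + 159))*255 = (-70 - 180/(8/16))*255 = (-70 - 180/(8*(1/16)))*255 = (-70 - 180/½)*255 = (-70 - 180*2)*255 = (-70 - 360)*255 = -430*255 = -109650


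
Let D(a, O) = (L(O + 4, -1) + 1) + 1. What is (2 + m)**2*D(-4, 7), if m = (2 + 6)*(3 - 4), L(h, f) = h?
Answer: 468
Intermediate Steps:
m = -8 (m = 8*(-1) = -8)
D(a, O) = 6 + O (D(a, O) = ((O + 4) + 1) + 1 = ((4 + O) + 1) + 1 = (5 + O) + 1 = 6 + O)
(2 + m)**2*D(-4, 7) = (2 - 8)**2*(6 + 7) = (-6)**2*13 = 36*13 = 468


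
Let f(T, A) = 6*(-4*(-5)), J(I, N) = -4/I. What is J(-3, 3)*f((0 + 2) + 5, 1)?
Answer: 160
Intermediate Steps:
f(T, A) = 120 (f(T, A) = 6*20 = 120)
J(-3, 3)*f((0 + 2) + 5, 1) = -4/(-3)*120 = -4*(-⅓)*120 = (4/3)*120 = 160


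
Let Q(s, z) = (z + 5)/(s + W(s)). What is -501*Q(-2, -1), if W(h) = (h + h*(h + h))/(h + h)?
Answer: 4008/7 ≈ 572.57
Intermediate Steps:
W(h) = (h + 2*h²)/(2*h) (W(h) = (h + h*(2*h))/((2*h)) = (h + 2*h²)*(1/(2*h)) = (h + 2*h²)/(2*h))
Q(s, z) = (5 + z)/(½ + 2*s) (Q(s, z) = (z + 5)/(s + (½ + s)) = (5 + z)/(½ + 2*s))
-501*Q(-2, -1) = -1002*(5 - 1)/(1 + 4*(-2)) = -1002*4/(1 - 8) = -1002*4/(-7) = -1002*(-1)*4/7 = -501*(-8/7) = 4008/7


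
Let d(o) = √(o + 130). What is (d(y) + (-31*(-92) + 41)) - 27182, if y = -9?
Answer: -24278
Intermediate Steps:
d(o) = √(130 + o)
(d(y) + (-31*(-92) + 41)) - 27182 = (√(130 - 9) + (-31*(-92) + 41)) - 27182 = (√121 + (2852 + 41)) - 27182 = (11 + 2893) - 27182 = 2904 - 27182 = -24278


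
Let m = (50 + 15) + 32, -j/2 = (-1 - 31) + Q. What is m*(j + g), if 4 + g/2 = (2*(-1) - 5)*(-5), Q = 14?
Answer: 9506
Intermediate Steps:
j = 36 (j = -2*((-1 - 31) + 14) = -2*(-32 + 14) = -2*(-18) = 36)
m = 97 (m = 65 + 32 = 97)
g = 62 (g = -8 + 2*((2*(-1) - 5)*(-5)) = -8 + 2*((-2 - 5)*(-5)) = -8 + 2*(-7*(-5)) = -8 + 2*35 = -8 + 70 = 62)
m*(j + g) = 97*(36 + 62) = 97*98 = 9506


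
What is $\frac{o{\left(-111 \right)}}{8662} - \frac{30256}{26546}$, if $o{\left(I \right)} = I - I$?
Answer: $- \frac{15128}{13273} \approx -1.1398$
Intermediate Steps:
$o{\left(I \right)} = 0$
$\frac{o{\left(-111 \right)}}{8662} - \frac{30256}{26546} = \frac{0}{8662} - \frac{30256}{26546} = 0 \cdot \frac{1}{8662} - \frac{15128}{13273} = 0 - \frac{15128}{13273} = - \frac{15128}{13273}$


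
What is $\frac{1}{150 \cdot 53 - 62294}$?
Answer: $- \frac{1}{54344} \approx -1.8401 \cdot 10^{-5}$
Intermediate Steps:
$\frac{1}{150 \cdot 53 - 62294} = \frac{1}{7950 - 62294} = \frac{1}{-54344} = - \frac{1}{54344}$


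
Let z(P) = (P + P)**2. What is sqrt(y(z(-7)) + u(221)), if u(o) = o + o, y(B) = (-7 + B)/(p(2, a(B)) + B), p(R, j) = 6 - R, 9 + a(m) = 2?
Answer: sqrt(177178)/20 ≈ 21.046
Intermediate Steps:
a(m) = -7 (a(m) = -9 + 2 = -7)
z(P) = 4*P**2 (z(P) = (2*P)**2 = 4*P**2)
y(B) = (-7 + B)/(4 + B) (y(B) = (-7 + B)/((6 - 1*2) + B) = (-7 + B)/((6 - 2) + B) = (-7 + B)/(4 + B))
u(o) = 2*o
sqrt(y(z(-7)) + u(221)) = sqrt((-7 + 4*(-7)**2)/(4 + 4*(-7)**2) + 2*221) = sqrt((-7 + 4*49)/(4 + 4*49) + 442) = sqrt((-7 + 196)/(4 + 196) + 442) = sqrt(189/200 + 442) = sqrt(88589/200) = sqrt(177178)/20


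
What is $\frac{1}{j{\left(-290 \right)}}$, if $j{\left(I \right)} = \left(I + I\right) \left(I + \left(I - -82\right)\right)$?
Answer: $\frac{1}{288840} \approx 3.4621 \cdot 10^{-6}$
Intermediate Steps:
$j{\left(I \right)} = 2 I \left(82 + 2 I\right)$ ($j{\left(I \right)} = 2 I \left(I + \left(I + 82\right)\right) = 2 I \left(I + \left(82 + I\right)\right) = 2 I \left(82 + 2 I\right)$)
$\frac{1}{j{\left(-290 \right)}} = \frac{1}{4 \left(-290\right) \left(41 - 290\right)} = \frac{1}{4 \left(-290\right) \left(-249\right)} = \frac{1}{288840}$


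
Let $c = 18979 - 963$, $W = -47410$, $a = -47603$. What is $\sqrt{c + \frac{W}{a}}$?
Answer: $\frac{\sqrt{40827334549974}}{47603} \approx 134.23$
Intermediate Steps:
$c = 18016$ ($c = 18979 - 963 = 18016$)
$\sqrt{c + \frac{W}{a}} = \sqrt{18016 - \frac{47410}{-47603}} = \sqrt{18016 - - \frac{47410}{47603}} = \sqrt{18016 + \frac{47410}{47603}} = \sqrt{\frac{857663058}{47603}} = \frac{\sqrt{40827334549974}}{47603}$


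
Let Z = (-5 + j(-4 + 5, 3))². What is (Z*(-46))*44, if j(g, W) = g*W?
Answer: -8096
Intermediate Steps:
j(g, W) = W*g
Z = 4 (Z = (-5 + 3*(-4 + 5))² = (-5 + 3*1)² = (-5 + 3)² = (-2)² = 4)
(Z*(-46))*44 = (4*(-46))*44 = -184*44 = -8096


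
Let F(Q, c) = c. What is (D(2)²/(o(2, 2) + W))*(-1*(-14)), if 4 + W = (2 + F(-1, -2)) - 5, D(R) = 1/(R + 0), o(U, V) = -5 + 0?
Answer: -¼ ≈ -0.25000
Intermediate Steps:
o(U, V) = -5
D(R) = 1/R
W = -9 (W = -4 + ((2 - 2) - 5) = -4 + (0 - 5) = -4 - 5 = -9)
(D(2)²/(o(2, 2) + W))*(-1*(-14)) = ((1/2)²/(-5 - 9))*(-1*(-14)) = ((½)²/(-14))*14 = ((¼)*(-1/14))*14 = -1/56*14 = -¼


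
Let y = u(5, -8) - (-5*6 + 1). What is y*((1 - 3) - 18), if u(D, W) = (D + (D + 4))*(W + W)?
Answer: 3900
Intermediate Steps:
u(D, W) = 2*W*(4 + 2*D) (u(D, W) = (D + (4 + D))*(2*W) = (4 + 2*D)*(2*W) = 2*W*(4 + 2*D))
y = -195 (y = 4*(-8)*(2 + 5) - (-5*6 + 1) = 4*(-8)*7 - (-30 + 1) = -224 - 1*(-29) = -224 + 29 = -195)
y*((1 - 3) - 18) = -195*((1 - 3) - 18) = -195*(-2 - 18) = -195*(-20) = 3900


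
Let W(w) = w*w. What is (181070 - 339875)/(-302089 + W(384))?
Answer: 158805/154633 ≈ 1.0270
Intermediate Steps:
W(w) = w**2
(181070 - 339875)/(-302089 + W(384)) = (181070 - 339875)/(-302089 + 384**2) = -158805/(-302089 + 147456) = -158805/(-154633) = -158805*(-1/154633) = 158805/154633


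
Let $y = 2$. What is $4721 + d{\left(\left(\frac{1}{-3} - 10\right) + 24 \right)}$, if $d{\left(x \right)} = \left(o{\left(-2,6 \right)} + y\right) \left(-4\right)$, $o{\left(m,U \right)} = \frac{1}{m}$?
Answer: $4715$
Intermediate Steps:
$d{\left(x \right)} = -6$ ($d{\left(x \right)} = \left(\frac{1}{-2} + 2\right) \left(-4\right) = \left(- \frac{1}{2} + 2\right) \left(-4\right) = \frac{3}{2} \left(-4\right) = -6$)
$4721 + d{\left(\left(\frac{1}{-3} - 10\right) + 24 \right)} = 4721 - 6 = 4715$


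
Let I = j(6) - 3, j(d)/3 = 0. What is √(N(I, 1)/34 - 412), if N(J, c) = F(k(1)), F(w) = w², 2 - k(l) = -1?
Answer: I*√475966/34 ≈ 20.291*I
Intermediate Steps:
k(l) = 3 (k(l) = 2 - 1*(-1) = 2 + 1 = 3)
j(d) = 0 (j(d) = 3*0 = 0)
I = -3 (I = 0 - 3 = -3)
N(J, c) = 9 (N(J, c) = 3² = 9)
√(N(I, 1)/34 - 412) = √(9/34 - 412) = √(-13999/34) = I*√475966/34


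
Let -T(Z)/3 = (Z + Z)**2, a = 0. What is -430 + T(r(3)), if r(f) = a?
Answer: -430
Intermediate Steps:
r(f) = 0
T(Z) = -12*Z**2 (T(Z) = -3*(Z + Z)**2 = -3*4*Z**2 = -12*Z**2)
-430 + T(r(3)) = -430 - 12*0**2 = -430 - 12*0 = -430 + 0 = -430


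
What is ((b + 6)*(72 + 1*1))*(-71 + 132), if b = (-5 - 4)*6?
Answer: -213744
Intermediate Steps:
b = -54 (b = -9*6 = -54)
((b + 6)*(72 + 1*1))*(-71 + 132) = ((-54 + 6)*(72 + 1*1))*(-71 + 132) = -48*(72 + 1)*61 = -48*73*61 = -3504*61 = -213744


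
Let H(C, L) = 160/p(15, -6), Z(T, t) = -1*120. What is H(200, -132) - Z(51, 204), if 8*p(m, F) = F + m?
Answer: 2360/9 ≈ 262.22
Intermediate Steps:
Z(T, t) = -120
p(m, F) = F/8 + m/8 (p(m, F) = (F + m)/8 = F/8 + m/8)
H(C, L) = 1280/9 (H(C, L) = 160/((1/8)*(-6) + (1/8)*15) = 160/(-3/4 + 15/8) = 160/(9/8) = 160*(8/9) = 1280/9)
H(200, -132) - Z(51, 204) = 1280/9 - 1*(-120) = 1280/9 + 120 = 2360/9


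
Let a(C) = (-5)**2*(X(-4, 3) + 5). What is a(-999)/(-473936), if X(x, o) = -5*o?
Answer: 125/236968 ≈ 0.00052750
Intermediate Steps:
a(C) = -250 (a(C) = (-5)**2*(-5*3 + 5) = 25*(-15 + 5) = 25*(-10) = -250)
a(-999)/(-473936) = -250/(-473936) = -250*(-1/473936) = 125/236968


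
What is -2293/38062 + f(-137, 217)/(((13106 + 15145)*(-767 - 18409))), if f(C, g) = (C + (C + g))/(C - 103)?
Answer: -49688501024309/824790105636480 ≈ -0.060244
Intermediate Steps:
f(C, g) = (g + 2*C)/(-103 + C)
-2293/38062 + f(-137, 217)/(((13106 + 15145)*(-767 - 18409))) = -2293/38062 + ((217 + 2*(-137))/(-103 - 137))/(((13106 + 15145)*(-767 - 18409))) = -2293*1/38062 + ((217 - 274)/(-240))/((28251*(-19176))) = -2293/38062 - 1/240*(-57)/(-541741176) = -2293/38062 + (19/80)*(-1/541741176) = -2293/38062 - 19/43339294080 = -49688501024309/824790105636480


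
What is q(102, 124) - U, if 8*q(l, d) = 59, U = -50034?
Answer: 400331/8 ≈ 50041.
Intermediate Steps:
q(l, d) = 59/8 (q(l, d) = (1/8)*59 = 59/8)
q(102, 124) - U = 59/8 - 1*(-50034) = 59/8 + 50034 = 400331/8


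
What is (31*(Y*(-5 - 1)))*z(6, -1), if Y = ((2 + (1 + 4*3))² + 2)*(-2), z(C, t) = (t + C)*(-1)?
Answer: -422220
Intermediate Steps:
z(C, t) = -C - t (z(C, t) = (C + t)*(-1) = -C - t)
Y = -454 (Y = ((2 + (1 + 12))² + 2)*(-2) = ((2 + 13)² + 2)*(-2) = (15² + 2)*(-2) = (225 + 2)*(-2) = 227*(-2) = -454)
(31*(Y*(-5 - 1)))*z(6, -1) = (31*(-454*(-5 - 1)))*(-1*6 - 1*(-1)) = (31*(-454*(-6)))*(-6 + 1) = (31*2724)*(-5) = 84444*(-5) = -422220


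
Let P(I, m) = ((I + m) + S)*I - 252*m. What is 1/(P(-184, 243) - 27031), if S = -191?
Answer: -1/63979 ≈ -1.5630e-5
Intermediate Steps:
P(I, m) = -252*m + I*(-191 + I + m) (P(I, m) = ((I + m) - 191)*I - 252*m = (-191 + I + m)*I - 252*m = I*(-191 + I + m) - 252*m = -252*m + I*(-191 + I + m))
1/(P(-184, 243) - 27031) = 1/(((-184)² - 252*243 - 191*(-184) - 184*243) - 27031) = 1/((33856 - 61236 + 35144 - 44712) - 27031) = 1/(-36948 - 27031) = 1/(-63979) = -1/63979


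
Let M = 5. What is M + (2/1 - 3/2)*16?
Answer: 13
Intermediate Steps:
M + (2/1 - 3/2)*16 = 5 + (2/1 - 3/2)*16 = 5 + (2*1 - 3*1/2)*16 = 5 + (2 - 3/2)*16 = 5 + (1/2)*16 = 5 + 8 = 13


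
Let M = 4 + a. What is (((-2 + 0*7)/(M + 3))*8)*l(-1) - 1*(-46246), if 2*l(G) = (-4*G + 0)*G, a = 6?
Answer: 601230/13 ≈ 46248.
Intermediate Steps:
M = 10 (M = 4 + 6 = 10)
l(G) = -2*G² (l(G) = ((-4*G + 0)*G)/2 = ((-4*G)*G)/2 = (-4*G²)/2 = -2*G²)
(((-2 + 0*7)/(M + 3))*8)*l(-1) - 1*(-46246) = (((-2 + 0*7)/(10 + 3))*8)*(-2*(-1)²) - 1*(-46246) = (((-2 + 0)/13)*8)*(-2*1) + 46246 = (-2*1/13*8)*(-2) + 46246 = -2/13*8*(-2) + 46246 = -16/13*(-2) + 46246 = 32/13 + 46246 = 601230/13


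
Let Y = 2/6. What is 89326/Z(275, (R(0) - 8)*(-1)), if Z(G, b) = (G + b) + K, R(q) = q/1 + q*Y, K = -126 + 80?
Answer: 89326/237 ≈ 376.90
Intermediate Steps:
K = -46
Y = ⅓ (Y = 2*(⅙) = ⅓ ≈ 0.33333)
R(q) = 4*q/3 (R(q) = q/1 + q*(⅓) = q*1 + q/3 = q + q/3 = 4*q/3)
Z(G, b) = -46 + G + b (Z(G, b) = (G + b) - 46 = -46 + G + b)
89326/Z(275, (R(0) - 8)*(-1)) = 89326/(-46 + 275 + ((4/3)*0 - 8)*(-1)) = 89326/(-46 + 275 + (0 - 8)*(-1)) = 89326/(-46 + 275 - 8*(-1)) = 89326/(-46 + 275 + 8) = 89326/237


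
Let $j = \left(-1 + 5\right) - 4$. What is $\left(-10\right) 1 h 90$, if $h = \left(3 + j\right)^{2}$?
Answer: $-8100$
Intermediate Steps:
$j = 0$ ($j = 4 - 4 = 0$)
$h = 9$ ($h = \left(3 + 0\right)^{2} = 3^{2} = 9$)
$\left(-10\right) 1 h 90 = \left(-10\right) 1 \cdot 9 \cdot 90 = \left(-10\right) 9 \cdot 90 = \left(-90\right) 90 = -8100$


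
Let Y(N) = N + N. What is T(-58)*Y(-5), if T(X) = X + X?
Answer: 1160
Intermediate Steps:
Y(N) = 2*N
T(X) = 2*X
T(-58)*Y(-5) = (2*(-58))*(2*(-5)) = -116*(-10) = 1160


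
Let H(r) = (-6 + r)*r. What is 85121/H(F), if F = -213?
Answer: 85121/46647 ≈ 1.8248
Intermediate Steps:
H(r) = r*(-6 + r)
85121/H(F) = 85121/((-213*(-6 - 213))) = 85121/((-213*(-219))) = 85121/46647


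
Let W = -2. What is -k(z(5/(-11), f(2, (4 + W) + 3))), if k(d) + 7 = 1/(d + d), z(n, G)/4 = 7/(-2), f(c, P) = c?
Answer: 197/28 ≈ 7.0357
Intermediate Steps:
z(n, G) = -14 (z(n, G) = 4*(7/(-2)) = 4*(7*(-1/2)) = 4*(-7/2) = -14)
k(d) = -7 + 1/(2*d) (k(d) = -7 + 1/(d + d) = -7 + 1/(2*d))
-k(z(5/(-11), f(2, (4 + W) + 3))) = -(-7 + (1/2)/(-14)) = -(-7 + (1/2)*(-1/14)) = -(-7 - 1/28) = -1*(-197/28) = 197/28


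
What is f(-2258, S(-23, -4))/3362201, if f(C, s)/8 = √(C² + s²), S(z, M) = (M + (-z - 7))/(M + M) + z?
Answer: 4*√20396657/3362201 ≈ 0.0053730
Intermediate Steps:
S(z, M) = z + (-7 + M - z)/(2*M) (S(z, M) = (M + (-7 - z))/((2*M)) + z = (-7 + M - z)*(1/(2*M)) + z = (-7 + M - z)/(2*M) + z = z + (-7 + M - z)/(2*M))
f(C, s) = 8*√(C² + s²)
f(-2258, S(-23, -4))/3362201 = (8*√((-2258)² + ((½)*(-7 - 1*(-23) - 4*(1 + 2*(-23)))/(-4))²))/3362201 = (8*√(5098564 + ((½)*(-¼)*(-7 + 23 - 4*(1 - 46)))²))*(1/3362201) = (8*√(5098564 + ((½)*(-¼)*(-7 + 23 - 4*(-45)))²))*(1/3362201) = (8*√(5098564 + ((½)*(-¼)*(-7 + 23 + 180))²))*(1/3362201) = (8*√(5098564 + ((½)*(-¼)*196)²))*(1/3362201) = (8*√(5098564 + (-49/2)²))*(1/3362201) = (8*√(5098564 + 2401/4))*(1/3362201) = (8*√(20396657/4))*(1/3362201) = (8*(√20396657/2))*(1/3362201) = (4*√20396657)*(1/3362201) = 4*√20396657/3362201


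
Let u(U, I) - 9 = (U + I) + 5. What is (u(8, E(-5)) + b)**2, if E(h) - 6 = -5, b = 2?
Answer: 625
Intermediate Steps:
E(h) = 1 (E(h) = 6 - 5 = 1)
u(U, I) = 14 + I + U (u(U, I) = 9 + ((U + I) + 5) = 9 + ((I + U) + 5) = 9 + (5 + I + U) = 14 + I + U)
(u(8, E(-5)) + b)**2 = ((14 + 1 + 8) + 2)**2 = (23 + 2)**2 = 25**2 = 625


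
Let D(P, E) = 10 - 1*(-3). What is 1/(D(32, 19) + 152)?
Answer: 1/165 ≈ 0.0060606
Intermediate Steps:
D(P, E) = 13 (D(P, E) = 10 + 3 = 13)
1/(D(32, 19) + 152) = 1/(13 + 152) = 1/165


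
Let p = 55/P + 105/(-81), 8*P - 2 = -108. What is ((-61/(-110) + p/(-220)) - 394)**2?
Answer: 15340482878030209/99111632400 ≈ 1.5478e+5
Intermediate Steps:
P = -53/4 (P = 1/4 + (1/8)*(-108) = 1/4 - 27/2 = -53/4 ≈ -13.250)
p = -7795/1431 (p = 55/(-53/4) + 105/(-81) = 55*(-4/53) + 105*(-1/81) = -220/53 - 35/27 = -7795/1431 ≈ -5.4472)
((-61/(-110) + p/(-220)) - 394)**2 = ((-61/(-110) - 7795/1431/(-220)) - 394)**2 = ((-61*(-1/110) - 7795/1431*(-1/220)) - 394)**2 = ((61/110 + 1559/62964) - 394)**2 = (182377/314820 - 394)**2 = (-123856703/314820)**2 = 15340482878030209/99111632400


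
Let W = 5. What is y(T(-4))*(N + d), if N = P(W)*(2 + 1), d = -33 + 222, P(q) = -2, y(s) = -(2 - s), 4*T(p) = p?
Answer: -549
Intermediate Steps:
T(p) = p/4
y(s) = -2 + s
d = 189
N = -6 (N = -2*(2 + 1) = -2*3 = -6)
y(T(-4))*(N + d) = (-2 + (¼)*(-4))*(-6 + 189) = (-2 - 1)*183 = -3*183 = -549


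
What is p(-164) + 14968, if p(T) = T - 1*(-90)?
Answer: 14894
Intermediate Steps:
p(T) = 90 + T (p(T) = T + 90 = 90 + T)
p(-164) + 14968 = (90 - 164) + 14968 = -74 + 14968 = 14894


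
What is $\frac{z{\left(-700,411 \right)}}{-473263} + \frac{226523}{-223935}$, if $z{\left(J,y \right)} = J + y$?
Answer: $- \frac{6302366902}{6234126465} \approx -1.0109$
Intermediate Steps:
$\frac{z{\left(-700,411 \right)}}{-473263} + \frac{226523}{-223935} = \frac{-700 + 411}{-473263} + \frac{226523}{-223935} = \left(-289\right) \left(- \frac{1}{473263}\right) + 226523 \left(- \frac{1}{223935}\right) = \frac{17}{27839} - \frac{226523}{223935} = - \frac{6302366902}{6234126465}$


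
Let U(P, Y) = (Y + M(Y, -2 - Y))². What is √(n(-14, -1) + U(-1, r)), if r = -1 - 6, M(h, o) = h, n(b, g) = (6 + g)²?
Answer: √221 ≈ 14.866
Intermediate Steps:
r = -7
U(P, Y) = 4*Y² (U(P, Y) = (Y + Y)² = (2*Y)² = 4*Y²)
√(n(-14, -1) + U(-1, r)) = √((6 - 1)² + 4*(-7)²) = √(5² + 4*49) = √(25 + 196) = √221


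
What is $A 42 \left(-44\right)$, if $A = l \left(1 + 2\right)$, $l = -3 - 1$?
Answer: $22176$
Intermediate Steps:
$l = -4$ ($l = -3 - 1 = -4$)
$A = -12$ ($A = - 4 \left(1 + 2\right) = \left(-4\right) 3 = -12$)
$A 42 \left(-44\right) = \left(-12\right) 42 \left(-44\right) = \left(-504\right) \left(-44\right) = 22176$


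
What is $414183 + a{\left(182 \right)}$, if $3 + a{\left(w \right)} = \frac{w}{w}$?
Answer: $414181$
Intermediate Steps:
$a{\left(w \right)} = -2$ ($a{\left(w \right)} = -3 + \frac{w}{w} = -3 + 1 = -2$)
$414183 + a{\left(182 \right)} = 414183 - 2 = 414181$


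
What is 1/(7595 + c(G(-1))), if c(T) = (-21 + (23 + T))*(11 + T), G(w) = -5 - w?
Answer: 1/7581 ≈ 0.00013191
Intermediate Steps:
c(T) = (2 + T)*(11 + T)
1/(7595 + c(G(-1))) = 1/(7595 + (22 + (-5 - 1*(-1))**2 + 13*(-5 - 1*(-1)))) = 1/(7595 + (22 + (-5 + 1)**2 + 13*(-5 + 1))) = 1/(7595 + (22 + (-4)**2 + 13*(-4))) = 1/(7595 + (22 + 16 - 52)) = 1/(7595 - 14) = 1/7581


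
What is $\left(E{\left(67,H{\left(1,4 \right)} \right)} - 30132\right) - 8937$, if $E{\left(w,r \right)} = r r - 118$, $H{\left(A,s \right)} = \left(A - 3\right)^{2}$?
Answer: $-39171$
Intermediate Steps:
$H{\left(A,s \right)} = \left(-3 + A\right)^{2}$
$E{\left(w,r \right)} = -118 + r^{2}$ ($E{\left(w,r \right)} = r^{2} - 118 = -118 + r^{2}$)
$\left(E{\left(67,H{\left(1,4 \right)} \right)} - 30132\right) - 8937 = \left(\left(-118 + \left(\left(-3 + 1\right)^{2}\right)^{2}\right) - 30132\right) - 8937 = \left(\left(-118 + \left(\left(-2\right)^{2}\right)^{2}\right) - 30132\right) - 8937 = \left(\left(-118 + 4^{2}\right) - 30132\right) - 8937 = \left(\left(-118 + 16\right) - 30132\right) - 8937 = \left(-102 - 30132\right) - 8937 = -30234 - 8937 = -39171$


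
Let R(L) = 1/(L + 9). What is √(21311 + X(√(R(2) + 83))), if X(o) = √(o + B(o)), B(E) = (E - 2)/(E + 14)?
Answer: √(√(892 + 15*√10054) + 21311*√(154 + √10054))/(154 + √10054)^(¼) ≈ 145.99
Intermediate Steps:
B(E) = (-2 + E)/(14 + E)
R(L) = 1/(9 + L)
X(o) = √(o + (-2 + o)/(14 + o))
√(21311 + X(√(R(2) + 83))) = √(21311 + √((-2 + √(1/(9 + 2) + 83) + √(1/(9 + 2) + 83)*(14 + √(1/(9 + 2) + 83)))/(14 + √(1/(9 + 2) + 83)))) = √(21311 + √((-2 + √(1/11 + 83) + √(1/11 + 83)*(14 + √(1/11 + 83)))/(14 + √(1/11 + 83)))) = √(21311 + √((-2 + √(914/11) + √(914/11)*(14 + √(914/11)))/(14 + √(914/11)))) = √(21311 + √((-2 + √10054/11 + (√10054/11)*(14 + √10054/11))/(14 + √10054/11))) = √(21311 + √((-2 + √10054/11 + √10054*(14 + √10054/11)/11)/(14 + √10054/11))) = √(21311 + √(-2 + √10054/11 + √10054*(14 + √10054/11)/11)/√(14 + √10054/11))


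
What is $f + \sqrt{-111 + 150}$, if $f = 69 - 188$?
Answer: $-119 + \sqrt{39} \approx -112.76$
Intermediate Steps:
$f = -119$ ($f = 69 - 188 = -119$)
$f + \sqrt{-111 + 150} = -119 + \sqrt{-111 + 150} = -119 + \sqrt{39}$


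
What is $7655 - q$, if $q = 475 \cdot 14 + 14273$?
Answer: $-13268$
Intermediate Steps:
$q = 20923$ ($q = 6650 + 14273 = 20923$)
$7655 - q = 7655 - 20923 = -13268$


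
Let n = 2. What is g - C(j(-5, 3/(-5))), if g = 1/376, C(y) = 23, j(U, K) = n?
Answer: -8647/376 ≈ -22.997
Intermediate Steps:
j(U, K) = 2
g = 1/376 ≈ 0.0026596
g - C(j(-5, 3/(-5))) = 1/376 - 1*23 = 1/376 - 23 = -8647/376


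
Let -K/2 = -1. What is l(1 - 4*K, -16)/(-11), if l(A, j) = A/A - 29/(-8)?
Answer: -37/88 ≈ -0.42045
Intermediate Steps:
K = 2 (K = -2*(-1) = 2)
l(A, j) = 37/8 (l(A, j) = 1 - 29*(-⅛) = 1 + 29/8 = 37/8)
l(1 - 4*K, -16)/(-11) = (37/8)/(-11) = -1/11*37/8 = -37/88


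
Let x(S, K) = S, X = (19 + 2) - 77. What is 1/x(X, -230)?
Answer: -1/56 ≈ -0.017857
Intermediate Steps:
X = -56 (X = 21 - 77 = -56)
1/x(X, -230) = 1/(-56) = -1/56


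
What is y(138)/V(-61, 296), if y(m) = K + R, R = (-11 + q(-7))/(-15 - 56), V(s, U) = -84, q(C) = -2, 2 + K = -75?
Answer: 909/994 ≈ 0.91449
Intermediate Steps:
K = -77 (K = -2 - 75 = -77)
R = 13/71 (R = (-11 - 2)/(-15 - 56) = -13/(-71) = -13*(-1/71) = 13/71 ≈ 0.18310)
y(m) = -5454/71 (y(m) = -77 + 13/71 = -5454/71)
y(138)/V(-61, 296) = -5454/71/(-84) = -5454/71*(-1/84) = 909/994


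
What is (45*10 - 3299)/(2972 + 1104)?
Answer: -2849/4076 ≈ -0.69897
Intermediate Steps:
(45*10 - 3299)/(2972 + 1104) = (450 - 3299)/4076 = -2849*1/4076 = -2849/4076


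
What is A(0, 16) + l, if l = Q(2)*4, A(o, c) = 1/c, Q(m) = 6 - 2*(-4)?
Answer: 897/16 ≈ 56.063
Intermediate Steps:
Q(m) = 14 (Q(m) = 6 + 8 = 14)
l = 56 (l = 14*4 = 56)
A(0, 16) + l = 1/16 + 56 = 897/16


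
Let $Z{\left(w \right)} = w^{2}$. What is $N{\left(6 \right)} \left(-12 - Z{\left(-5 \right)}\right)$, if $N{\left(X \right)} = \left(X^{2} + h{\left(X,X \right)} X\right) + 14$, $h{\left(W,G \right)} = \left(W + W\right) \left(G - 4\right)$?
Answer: $-7178$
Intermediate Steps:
$h{\left(W,G \right)} = 2 W \left(-4 + G\right)$
$N{\left(X \right)} = 14 + X^{2} + 2 X^{2} \left(-4 + X\right)$ ($N{\left(X \right)} = \left(X^{2} + 2 X \left(-4 + X\right) X\right) + 14 = \left(X^{2} + 2 X^{2} \left(-4 + X\right)\right) + 14 = 14 + X^{2} + 2 X^{2} \left(-4 + X\right)$)
$N{\left(6 \right)} \left(-12 - Z{\left(-5 \right)}\right) = \left(14 - 7 \cdot 6^{2} + 2 \cdot 6^{3}\right) \left(-12 - \left(-5\right)^{2}\right) = \left(14 - 252 + 2 \cdot 216\right) \left(-12 - 25\right) = \left(14 - 252 + 432\right) \left(-12 - 25\right) = 194 \left(-37\right) = -7178$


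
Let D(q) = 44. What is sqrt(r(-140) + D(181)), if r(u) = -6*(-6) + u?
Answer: 2*I*sqrt(15) ≈ 7.746*I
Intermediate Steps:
r(u) = 36 + u
sqrt(r(-140) + D(181)) = sqrt((36 - 140) + 44) = sqrt(-104 + 44) = sqrt(-60) = 2*I*sqrt(15)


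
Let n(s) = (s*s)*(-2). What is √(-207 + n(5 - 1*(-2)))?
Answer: I*√305 ≈ 17.464*I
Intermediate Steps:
n(s) = -2*s² (n(s) = s²*(-2) = -2*s²)
√(-207 + n(5 - 1*(-2))) = √(-207 - 2*(5 - 1*(-2))²) = √(-207 - 2*(5 + 2)²) = √(-207 - 2*7²) = √(-207 - 2*49) = √(-207 - 98) = √(-305) = I*√305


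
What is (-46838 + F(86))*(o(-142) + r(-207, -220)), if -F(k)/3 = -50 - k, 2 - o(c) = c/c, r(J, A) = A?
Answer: 10168170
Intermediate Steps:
o(c) = 1 (o(c) = 2 - c/c = 2 - 1*1 = 2 - 1 = 1)
F(k) = 150 + 3*k (F(k) = -3*(-50 - k) = 150 + 3*k)
(-46838 + F(86))*(o(-142) + r(-207, -220)) = (-46838 + (150 + 3*86))*(1 - 220) = (-46838 + (150 + 258))*(-219) = (-46838 + 408)*(-219) = -46430*(-219) = 10168170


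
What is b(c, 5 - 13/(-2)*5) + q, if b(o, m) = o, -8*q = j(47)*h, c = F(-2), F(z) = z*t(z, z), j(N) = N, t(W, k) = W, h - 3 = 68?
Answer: -3305/8 ≈ -413.13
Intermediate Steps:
h = 71 (h = 3 + 68 = 71)
F(z) = z² (F(z) = z*z = z²)
c = 4 (c = (-2)² = 4)
q = -3337/8 (q = -47*71/8 = -⅛*3337 = -3337/8 ≈ -417.13)
b(c, 5 - 13/(-2)*5) + q = 4 - 3337/8 = -3305/8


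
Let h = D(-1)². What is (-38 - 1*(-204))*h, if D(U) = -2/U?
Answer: 664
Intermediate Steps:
h = 4 (h = (-2/(-1))² = (-2*(-1))² = 2² = 4)
(-38 - 1*(-204))*h = (-38 - 1*(-204))*4 = (-38 + 204)*4 = 166*4 = 664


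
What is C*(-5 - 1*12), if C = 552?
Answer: -9384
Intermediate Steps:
C*(-5 - 1*12) = 552*(-5 - 1*12) = 552*(-5 - 12) = 552*(-17) = -9384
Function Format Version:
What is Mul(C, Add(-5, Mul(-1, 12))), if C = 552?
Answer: -9384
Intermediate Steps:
Mul(C, Add(-5, Mul(-1, 12))) = Mul(552, Add(-5, Mul(-1, 12))) = Mul(552, Add(-5, -12)) = Mul(552, -17) = -9384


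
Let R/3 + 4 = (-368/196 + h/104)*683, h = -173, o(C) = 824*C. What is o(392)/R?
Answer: -1646048768/37035357 ≈ -44.445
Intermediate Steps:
R = -37035357/5096 (R = -12 + 3*((-368/196 - 173/104)*683) = -12 + 3*((-368*1/196 - 173*1/104)*683) = -12 + 3*((-92/49 - 173/104)*683) = -12 + 3*(-18045/5096*683) = -12 + 3*(-12324735/5096) = -12 - 36974205/5096 = -37035357/5096 ≈ -7267.5)
o(392)/R = (824*392)/(-37035357/5096) = 323008*(-5096/37035357) = -1646048768/37035357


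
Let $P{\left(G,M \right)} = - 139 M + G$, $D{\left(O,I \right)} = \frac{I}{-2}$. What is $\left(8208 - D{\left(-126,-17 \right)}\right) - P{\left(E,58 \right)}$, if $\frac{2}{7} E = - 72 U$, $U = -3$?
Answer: $\frac{31011}{2} \approx 15506.0$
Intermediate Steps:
$E = 756$ ($E = \frac{7 \left(\left(-72\right) \left(-3\right)\right)}{2} = \frac{7}{2} \cdot 216 = 756$)
$D{\left(O,I \right)} = - \frac{I}{2}$ ($D{\left(O,I \right)} = I \left(- \frac{1}{2}\right) = - \frac{I}{2}$)
$P{\left(G,M \right)} = G - 139 M$
$\left(8208 - D{\left(-126,-17 \right)}\right) - P{\left(E,58 \right)} = \left(8208 - \left(- \frac{1}{2}\right) \left(-17\right)\right) - \left(756 - 8062\right) = \left(8208 - \frac{17}{2}\right) - \left(756 - 8062\right) = \left(8208 - \frac{17}{2}\right) - -7306 = \frac{16399}{2} + 7306 = \frac{31011}{2}$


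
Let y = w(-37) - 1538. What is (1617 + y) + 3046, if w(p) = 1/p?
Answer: 115624/37 ≈ 3125.0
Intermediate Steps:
y = -56907/37 (y = 1/(-37) - 1538 = -1/37 - 1538 = -56907/37 ≈ -1538.0)
(1617 + y) + 3046 = (1617 - 56907/37) + 3046 = 2922/37 + 3046 = 115624/37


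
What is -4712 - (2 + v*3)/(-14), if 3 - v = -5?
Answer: -32971/7 ≈ -4710.1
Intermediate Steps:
v = 8 (v = 3 - 1*(-5) = 3 + 5 = 8)
-4712 - (2 + v*3)/(-14) = -4712 - (2 + 8*3)/(-14) = -4712 - (-1)*(2 + 24)/14 = -4712 - (-1)*26/14 = -4712 - 1*(-13/7) = -4712 + 13/7 = -32971/7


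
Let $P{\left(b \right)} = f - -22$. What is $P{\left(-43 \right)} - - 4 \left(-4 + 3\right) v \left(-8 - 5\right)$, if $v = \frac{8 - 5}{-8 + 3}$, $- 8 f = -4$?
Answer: $- \frac{87}{10} \approx -8.7$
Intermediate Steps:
$f = \frac{1}{2}$ ($f = \left(- \frac{1}{8}\right) \left(-4\right) = \frac{1}{2} \approx 0.5$)
$v = - \frac{3}{5}$ ($v = \frac{3}{-5} = 3 \left(- \frac{1}{5}\right) = - \frac{3}{5} \approx -0.6$)
$P{\left(b \right)} = \frac{45}{2}$ ($P{\left(b \right)} = \frac{1}{2} - -22 = \frac{1}{2} + 22 = \frac{45}{2}$)
$P{\left(-43 \right)} - - 4 \left(-4 + 3\right) v \left(-8 - 5\right) = \frac{45}{2} - - 4 \left(-4 + 3\right) \left(- \frac{3}{5}\right) \left(-8 - 5\right) = \frac{45}{2} - \left(-4\right) \left(-1\right) \left(- \frac{3}{5}\right) \left(-13\right) = \frac{45}{2} - 4 \left(- \frac{3}{5}\right) \left(-13\right) = \frac{45}{2} - \left(- \frac{12}{5}\right) \left(-13\right) = \frac{45}{2} - \frac{156}{5} = - \frac{87}{10}$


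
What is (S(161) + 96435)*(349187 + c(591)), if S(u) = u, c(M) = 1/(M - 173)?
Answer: 371030744514/11 ≈ 3.3730e+10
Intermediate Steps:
c(M) = 1/(-173 + M)
(S(161) + 96435)*(349187 + c(591)) = (161 + 96435)*(349187 + 1/(-173 + 591)) = 96596*(349187 + 1/418) = 96596*(145960167/418) = 371030744514/11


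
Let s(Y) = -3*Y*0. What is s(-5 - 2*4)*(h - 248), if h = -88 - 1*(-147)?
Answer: 0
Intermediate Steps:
s(Y) = 0
h = 59 (h = -88 + 147 = 59)
s(-5 - 2*4)*(h - 248) = 0*(59 - 248) = 0*(-189) = 0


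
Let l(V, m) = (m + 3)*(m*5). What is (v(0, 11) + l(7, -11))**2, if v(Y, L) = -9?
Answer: 185761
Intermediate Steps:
l(V, m) = 5*m*(3 + m) (l(V, m) = (3 + m)*(5*m) = 5*m*(3 + m))
(v(0, 11) + l(7, -11))**2 = (-9 + 5*(-11)*(3 - 11))**2 = (-9 + 5*(-11)*(-8))**2 = (-9 + 440)**2 = 431**2 = 185761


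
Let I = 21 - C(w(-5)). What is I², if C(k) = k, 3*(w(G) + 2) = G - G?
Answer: 529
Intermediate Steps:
w(G) = -2 (w(G) = -2 + (G - G)/3 = -2 + (⅓)*0 = -2 + 0 = -2)
I = 23 (I = 21 - 1*(-2) = 21 + 2 = 23)
I² = 23² = 529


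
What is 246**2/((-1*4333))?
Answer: -60516/4333 ≈ -13.966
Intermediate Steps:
246**2/((-1*4333)) = 60516/(-4333) = 60516*(-1/4333) = -60516/4333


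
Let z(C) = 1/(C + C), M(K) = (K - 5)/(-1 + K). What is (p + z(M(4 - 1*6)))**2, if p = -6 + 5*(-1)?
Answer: 22801/196 ≈ 116.33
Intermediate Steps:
M(K) = (-5 + K)/(-1 + K)
z(C) = 1/(2*C)
p = -11 (p = -6 - 5 = -11)
(p + z(M(4 - 1*6)))**2 = (-11 + 1/(2*(((-5 + (4 - 1*6))/(-1 + (4 - 1*6))))))**2 = (-11 + 1/(2*(((-5 + (4 - 6))/(-1 + (4 - 6))))))**2 = (-11 + 1/(2*(((-5 - 2)/(-1 - 2)))))**2 = (-11 + 1/(2*((-7/(-3)))))**2 = (-11 + 1/(2*((-1/3*(-7)))))**2 = (-11 + 1/(2*(7/3)))**2 = (-11 + (1/2)*(3/7))**2 = (-11 + 3/14)**2 = (-151/14)**2 = 22801/196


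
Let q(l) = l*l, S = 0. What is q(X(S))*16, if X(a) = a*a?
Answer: 0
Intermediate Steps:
X(a) = a²
q(l) = l²
q(X(S))*16 = (0²)²*16 = 0²*16 = 0*16 = 0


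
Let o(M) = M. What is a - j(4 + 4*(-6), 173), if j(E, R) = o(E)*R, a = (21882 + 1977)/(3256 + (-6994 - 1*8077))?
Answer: 40856041/11815 ≈ 3458.0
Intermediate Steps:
a = -23859/11815 (a = 23859/(3256 + (-6994 - 8077)) = 23859/(3256 - 15071) = 23859/(-11815) = 23859*(-1/11815) = -23859/11815 ≈ -2.0194)
j(E, R) = E*R
a - j(4 + 4*(-6), 173) = -23859/11815 - (4 + 4*(-6))*173 = -23859/11815 - (4 - 24)*173 = -23859/11815 - (-20)*173 = -23859/11815 - 1*(-3460) = -23859/11815 + 3460 = 40856041/11815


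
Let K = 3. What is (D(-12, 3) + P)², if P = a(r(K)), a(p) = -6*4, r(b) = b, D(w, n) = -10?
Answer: 1156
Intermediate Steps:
a(p) = -24
P = -24
(D(-12, 3) + P)² = (-10 - 24)² = (-34)² = 1156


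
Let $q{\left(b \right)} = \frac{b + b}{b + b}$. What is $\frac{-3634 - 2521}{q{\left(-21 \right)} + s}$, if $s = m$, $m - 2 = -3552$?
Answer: $\frac{6155}{3549} \approx 1.7343$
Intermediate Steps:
$q{\left(b \right)} = 1$ ($q{\left(b \right)} = \frac{2 b}{2 b} = 2 b \frac{1}{2 b} = 1$)
$m = -3550$ ($m = 2 - 3552 = -3550$)
$s = -3550$
$\frac{-3634 - 2521}{q{\left(-21 \right)} + s} = \frac{-3634 - 2521}{1 - 3550} = - \frac{6155}{-3549} = \left(-6155\right) \left(- \frac{1}{3549}\right) = \frac{6155}{3549}$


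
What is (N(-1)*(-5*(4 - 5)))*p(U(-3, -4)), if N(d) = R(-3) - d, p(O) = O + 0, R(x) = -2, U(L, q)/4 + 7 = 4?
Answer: 60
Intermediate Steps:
U(L, q) = -12 (U(L, q) = -28 + 4*4 = -28 + 16 = -12)
p(O) = O
N(d) = -2 - d
(N(-1)*(-5*(4 - 5)))*p(U(-3, -4)) = ((-2 - 1*(-1))*(-5*(4 - 5)))*(-12) = ((-2 + 1)*(-5*(-1)))*(-12) = -1*5*(-12) = -5*(-12) = 60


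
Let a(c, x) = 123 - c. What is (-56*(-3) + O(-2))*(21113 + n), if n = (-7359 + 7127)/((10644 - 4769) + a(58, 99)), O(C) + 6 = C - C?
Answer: 188116482/55 ≈ 3.4203e+6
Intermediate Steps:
O(C) = -6 (O(C) = -6 + (C - C) = -6 + 0 = -6)
n = -58/1485 (n = (-7359 + 7127)/((10644 - 4769) + (123 - 1*58)) = -232/(5875 + (123 - 58)) = -232/(5875 + 65) = -232/5940 = -232*1/5940 = -58/1485 ≈ -0.039057)
(-56*(-3) + O(-2))*(21113 + n) = (-56*(-3) - 6)*(21113 - 58/1485) = (168 - 6)*(31352747/1485) = 162*(31352747/1485) = 188116482/55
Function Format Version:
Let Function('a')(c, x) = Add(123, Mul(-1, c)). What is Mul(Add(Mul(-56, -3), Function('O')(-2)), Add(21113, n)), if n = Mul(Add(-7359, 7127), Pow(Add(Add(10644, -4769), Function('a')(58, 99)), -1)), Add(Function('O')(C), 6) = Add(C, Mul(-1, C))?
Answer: Rational(188116482, 55) ≈ 3.4203e+6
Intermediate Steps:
Function('O')(C) = -6 (Function('O')(C) = Add(-6, Add(C, Mul(-1, C))) = Add(-6, 0) = -6)
n = Rational(-58, 1485) (n = Mul(Add(-7359, 7127), Pow(Add(Add(10644, -4769), Add(123, Mul(-1, 58))), -1)) = Mul(-232, Pow(Add(5875, Add(123, -58)), -1)) = Mul(-232, Pow(Add(5875, 65), -1)) = Mul(-232, Pow(5940, -1)) = Mul(-232, Rational(1, 5940)) = Rational(-58, 1485) ≈ -0.039057)
Mul(Add(Mul(-56, -3), Function('O')(-2)), Add(21113, n)) = Mul(Add(Mul(-56, -3), -6), Add(21113, Rational(-58, 1485))) = Mul(Add(168, -6), Rational(31352747, 1485)) = Mul(162, Rational(31352747, 1485)) = Rational(188116482, 55)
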